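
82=82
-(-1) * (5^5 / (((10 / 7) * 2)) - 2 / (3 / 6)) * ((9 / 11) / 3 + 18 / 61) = 618.77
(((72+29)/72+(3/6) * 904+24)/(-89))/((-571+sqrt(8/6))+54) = 34373 * sqrt(3)/2569169052+17770841/1712779368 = 0.01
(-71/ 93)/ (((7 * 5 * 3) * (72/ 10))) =-71/ 70308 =-0.00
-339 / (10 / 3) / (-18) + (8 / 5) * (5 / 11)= 1403 / 220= 6.38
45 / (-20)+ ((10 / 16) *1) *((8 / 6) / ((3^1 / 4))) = -41 / 36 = -1.14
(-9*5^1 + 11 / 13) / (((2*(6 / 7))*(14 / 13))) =-287 / 12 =-23.92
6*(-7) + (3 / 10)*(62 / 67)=-13977 / 335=-41.72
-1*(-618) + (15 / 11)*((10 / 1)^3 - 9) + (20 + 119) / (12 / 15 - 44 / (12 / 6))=2288633 / 1166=1962.81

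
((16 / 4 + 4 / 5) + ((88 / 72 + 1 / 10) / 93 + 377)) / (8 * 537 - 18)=0.09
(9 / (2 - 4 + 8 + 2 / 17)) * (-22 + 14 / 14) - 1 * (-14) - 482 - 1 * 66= -58749 / 104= -564.89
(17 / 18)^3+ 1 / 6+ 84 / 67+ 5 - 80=-28421617 / 390744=-72.74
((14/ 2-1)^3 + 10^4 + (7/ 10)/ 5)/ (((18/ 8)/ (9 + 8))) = 5789146/ 75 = 77188.61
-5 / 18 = -0.28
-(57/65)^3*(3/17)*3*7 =-2.50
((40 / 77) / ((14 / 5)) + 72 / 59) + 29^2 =26789349 / 31801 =842.41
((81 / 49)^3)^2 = 282429536481 / 13841287201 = 20.40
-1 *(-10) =10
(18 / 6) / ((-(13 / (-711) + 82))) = -2133 / 58289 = -0.04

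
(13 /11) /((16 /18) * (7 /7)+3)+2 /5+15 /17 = 10382 /6545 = 1.59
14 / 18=7 / 9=0.78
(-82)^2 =6724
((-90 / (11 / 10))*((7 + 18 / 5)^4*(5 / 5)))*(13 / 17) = -3692745108 / 4675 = -789892.00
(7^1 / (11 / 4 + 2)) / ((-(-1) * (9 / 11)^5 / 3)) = 4509428 / 373977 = 12.06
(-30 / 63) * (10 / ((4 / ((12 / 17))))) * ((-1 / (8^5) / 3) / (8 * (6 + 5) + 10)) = 25 / 286605312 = 0.00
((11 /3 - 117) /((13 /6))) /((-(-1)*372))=-170 /1209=-0.14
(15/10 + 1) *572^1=1430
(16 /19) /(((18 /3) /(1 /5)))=8 /285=0.03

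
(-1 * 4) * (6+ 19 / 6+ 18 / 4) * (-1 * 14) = 2296 / 3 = 765.33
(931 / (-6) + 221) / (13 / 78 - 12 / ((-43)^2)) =730355 / 1777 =411.00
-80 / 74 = -40 / 37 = -1.08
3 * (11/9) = 11/3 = 3.67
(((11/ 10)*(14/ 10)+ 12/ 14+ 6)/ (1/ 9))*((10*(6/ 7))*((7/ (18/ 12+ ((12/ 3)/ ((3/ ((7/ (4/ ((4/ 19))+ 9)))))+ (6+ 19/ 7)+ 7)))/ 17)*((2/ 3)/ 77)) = 634824/ 4823665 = 0.13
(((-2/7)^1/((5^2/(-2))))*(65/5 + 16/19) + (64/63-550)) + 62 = -486.67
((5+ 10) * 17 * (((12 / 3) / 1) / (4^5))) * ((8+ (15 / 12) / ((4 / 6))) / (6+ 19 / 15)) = 302175 / 223232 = 1.35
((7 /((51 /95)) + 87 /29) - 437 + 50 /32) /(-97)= 342229 /79152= 4.32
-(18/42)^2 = -9/49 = -0.18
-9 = -9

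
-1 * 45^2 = -2025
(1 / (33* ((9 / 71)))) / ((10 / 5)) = 71 / 594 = 0.12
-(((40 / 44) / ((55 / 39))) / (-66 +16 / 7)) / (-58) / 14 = -39 / 3130028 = -0.00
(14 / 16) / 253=7 / 2024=0.00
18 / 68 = 9 / 34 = 0.26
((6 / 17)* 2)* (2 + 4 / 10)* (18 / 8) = 324 / 85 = 3.81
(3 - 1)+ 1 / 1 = 3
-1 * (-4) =4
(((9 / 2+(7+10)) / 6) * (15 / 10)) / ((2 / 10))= 215 / 8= 26.88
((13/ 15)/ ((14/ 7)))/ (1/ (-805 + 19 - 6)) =-343.20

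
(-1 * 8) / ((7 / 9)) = -72 / 7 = -10.29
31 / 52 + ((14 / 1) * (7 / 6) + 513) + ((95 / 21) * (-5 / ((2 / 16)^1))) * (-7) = 93423 / 52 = 1796.60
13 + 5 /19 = 252 /19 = 13.26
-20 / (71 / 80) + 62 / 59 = -21.48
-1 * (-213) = 213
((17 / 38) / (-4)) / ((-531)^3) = 17 / 22757636232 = 0.00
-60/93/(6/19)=-190/93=-2.04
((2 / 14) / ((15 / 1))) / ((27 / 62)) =62 / 2835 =0.02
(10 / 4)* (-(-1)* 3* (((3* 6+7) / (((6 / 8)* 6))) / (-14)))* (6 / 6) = -2.98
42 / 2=21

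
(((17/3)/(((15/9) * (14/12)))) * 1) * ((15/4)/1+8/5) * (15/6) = 5457/140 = 38.98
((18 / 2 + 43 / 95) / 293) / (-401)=-898 / 11161835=-0.00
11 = 11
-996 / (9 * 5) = -332 / 15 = -22.13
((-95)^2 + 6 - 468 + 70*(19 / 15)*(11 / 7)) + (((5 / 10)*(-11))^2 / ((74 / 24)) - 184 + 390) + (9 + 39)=995242 / 111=8966.14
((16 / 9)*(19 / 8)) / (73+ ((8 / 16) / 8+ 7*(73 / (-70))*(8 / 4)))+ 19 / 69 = 336509 / 968139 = 0.35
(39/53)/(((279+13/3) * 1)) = 117/45050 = 0.00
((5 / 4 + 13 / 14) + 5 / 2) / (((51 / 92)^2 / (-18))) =-554392 / 2023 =-274.04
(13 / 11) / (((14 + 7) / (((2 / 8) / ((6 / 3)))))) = 13 / 1848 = 0.01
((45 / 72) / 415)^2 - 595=-262333119 / 440896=-595.00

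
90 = 90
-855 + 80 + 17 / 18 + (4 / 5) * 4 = -69377 / 90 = -770.86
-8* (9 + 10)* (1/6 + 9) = -4180/3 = -1393.33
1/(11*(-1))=-1/11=-0.09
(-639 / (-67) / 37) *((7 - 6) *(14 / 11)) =8946 / 27269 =0.33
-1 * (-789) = 789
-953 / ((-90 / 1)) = 953 / 90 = 10.59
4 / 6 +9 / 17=61 / 51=1.20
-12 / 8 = -3 / 2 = -1.50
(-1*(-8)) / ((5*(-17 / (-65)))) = 6.12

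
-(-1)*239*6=1434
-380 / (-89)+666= 59654 / 89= 670.27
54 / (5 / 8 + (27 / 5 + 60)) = 2160 / 2641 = 0.82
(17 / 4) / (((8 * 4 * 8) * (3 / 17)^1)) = 289 / 3072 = 0.09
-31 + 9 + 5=-17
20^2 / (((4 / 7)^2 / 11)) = 13475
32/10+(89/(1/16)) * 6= 42736/5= 8547.20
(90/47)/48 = 15/376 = 0.04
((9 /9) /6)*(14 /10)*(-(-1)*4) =14 /15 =0.93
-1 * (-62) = 62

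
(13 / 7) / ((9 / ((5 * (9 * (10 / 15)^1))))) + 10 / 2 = 235 / 21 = 11.19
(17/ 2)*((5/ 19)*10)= 425/ 19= 22.37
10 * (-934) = -9340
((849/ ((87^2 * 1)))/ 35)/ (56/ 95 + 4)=5377/ 7700196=0.00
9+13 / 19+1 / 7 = 1307 / 133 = 9.83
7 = 7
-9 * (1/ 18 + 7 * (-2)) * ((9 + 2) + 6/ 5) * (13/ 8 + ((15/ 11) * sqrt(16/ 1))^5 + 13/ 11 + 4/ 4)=19064353039517/ 2576816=7398414.57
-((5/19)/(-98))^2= -25/3467044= -0.00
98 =98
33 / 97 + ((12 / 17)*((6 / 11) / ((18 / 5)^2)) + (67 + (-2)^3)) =59.37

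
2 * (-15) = -30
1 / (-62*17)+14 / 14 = 1053 / 1054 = 1.00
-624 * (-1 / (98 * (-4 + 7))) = 104 / 49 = 2.12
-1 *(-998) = 998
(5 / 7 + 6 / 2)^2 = 676 / 49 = 13.80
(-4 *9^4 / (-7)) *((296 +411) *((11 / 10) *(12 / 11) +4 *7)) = 386994024 / 5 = 77398804.80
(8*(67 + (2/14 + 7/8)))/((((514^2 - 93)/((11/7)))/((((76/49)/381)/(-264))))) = -72371/1449578438658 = -0.00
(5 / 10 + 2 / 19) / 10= 23 / 380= 0.06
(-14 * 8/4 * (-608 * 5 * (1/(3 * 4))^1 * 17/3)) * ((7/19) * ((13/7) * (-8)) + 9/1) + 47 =1276103/9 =141789.22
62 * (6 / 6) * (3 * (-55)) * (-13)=132990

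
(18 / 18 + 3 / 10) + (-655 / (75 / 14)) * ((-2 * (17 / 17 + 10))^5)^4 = -2587515401181730034154752442329 / 30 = -86250513372724334471825080000.00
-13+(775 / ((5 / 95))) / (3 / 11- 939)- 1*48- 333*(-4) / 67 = -39300455 / 691842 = -56.81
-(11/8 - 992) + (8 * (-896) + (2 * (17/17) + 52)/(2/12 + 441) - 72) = -132334173/21176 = -6249.25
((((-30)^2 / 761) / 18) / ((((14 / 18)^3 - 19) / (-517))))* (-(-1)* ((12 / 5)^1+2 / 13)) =14219145 / 3037151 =4.68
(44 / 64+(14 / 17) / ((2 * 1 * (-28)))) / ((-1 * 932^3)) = -183 / 220199658496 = -0.00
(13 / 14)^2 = 0.86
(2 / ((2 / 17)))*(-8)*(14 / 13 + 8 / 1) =-16048 / 13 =-1234.46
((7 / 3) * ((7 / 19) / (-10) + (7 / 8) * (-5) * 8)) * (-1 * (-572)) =-4442438 / 95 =-46762.51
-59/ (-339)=59/ 339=0.17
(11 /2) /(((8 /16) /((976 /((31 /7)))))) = 2424.26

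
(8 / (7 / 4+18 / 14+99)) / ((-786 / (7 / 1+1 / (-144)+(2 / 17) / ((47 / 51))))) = -337351 / 474944823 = -0.00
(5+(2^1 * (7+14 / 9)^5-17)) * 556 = 3009550007656 / 59049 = 50966993.64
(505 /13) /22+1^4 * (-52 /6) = -6.90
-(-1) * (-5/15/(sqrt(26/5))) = -sqrt(130)/78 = -0.15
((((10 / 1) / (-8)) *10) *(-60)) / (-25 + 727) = 125 / 117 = 1.07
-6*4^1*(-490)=11760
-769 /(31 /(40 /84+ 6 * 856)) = -82948954 /651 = -127417.75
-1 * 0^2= 0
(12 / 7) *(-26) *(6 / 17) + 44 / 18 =-14230 / 1071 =-13.29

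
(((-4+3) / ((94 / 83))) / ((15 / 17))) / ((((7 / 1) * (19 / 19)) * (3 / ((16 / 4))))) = -2822 / 14805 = -0.19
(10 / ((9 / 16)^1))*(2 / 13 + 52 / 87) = 136000 / 10179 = 13.36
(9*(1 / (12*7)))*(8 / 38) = 3 / 133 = 0.02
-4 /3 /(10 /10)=-4 /3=-1.33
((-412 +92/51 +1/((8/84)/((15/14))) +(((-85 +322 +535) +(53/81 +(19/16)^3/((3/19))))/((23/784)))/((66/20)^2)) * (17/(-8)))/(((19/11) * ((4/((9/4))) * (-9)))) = 411919657385/2609750016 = 157.84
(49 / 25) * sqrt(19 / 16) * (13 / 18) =637 * sqrt(19) / 1800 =1.54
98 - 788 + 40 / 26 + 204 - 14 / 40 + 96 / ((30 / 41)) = -91939 / 260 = -353.61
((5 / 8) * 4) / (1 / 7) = 35 / 2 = 17.50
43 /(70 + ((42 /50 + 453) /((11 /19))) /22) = 130075 /319537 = 0.41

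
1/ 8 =0.12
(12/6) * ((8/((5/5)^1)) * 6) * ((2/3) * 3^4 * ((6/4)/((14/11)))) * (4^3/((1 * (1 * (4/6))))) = 4105728/7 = 586532.57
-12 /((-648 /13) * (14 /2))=13 /378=0.03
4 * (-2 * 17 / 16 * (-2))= 17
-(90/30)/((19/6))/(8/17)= -153/76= -2.01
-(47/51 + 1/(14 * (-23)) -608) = 9969493/16422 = 607.08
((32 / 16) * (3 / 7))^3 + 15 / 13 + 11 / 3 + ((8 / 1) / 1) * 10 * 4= 4353548 / 13377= 325.45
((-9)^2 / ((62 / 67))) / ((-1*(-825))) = 1809 / 17050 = 0.11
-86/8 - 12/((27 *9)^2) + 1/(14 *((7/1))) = -41433499/3857868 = -10.74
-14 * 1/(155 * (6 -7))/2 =7/155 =0.05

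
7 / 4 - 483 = -481.25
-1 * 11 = -11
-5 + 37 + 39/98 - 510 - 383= -84339/98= -860.60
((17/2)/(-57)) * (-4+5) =-17/114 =-0.15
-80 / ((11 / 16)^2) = -20480 / 121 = -169.26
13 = 13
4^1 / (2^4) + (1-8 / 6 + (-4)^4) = 3071 / 12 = 255.92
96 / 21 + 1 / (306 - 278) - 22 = -487 / 28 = -17.39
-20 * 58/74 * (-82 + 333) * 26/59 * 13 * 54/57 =-885708720/41477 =-21354.21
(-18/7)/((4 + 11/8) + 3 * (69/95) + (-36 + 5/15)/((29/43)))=1190160/20981051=0.06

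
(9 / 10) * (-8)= -36 / 5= -7.20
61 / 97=0.63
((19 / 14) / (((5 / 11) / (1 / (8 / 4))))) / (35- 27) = 209 / 1120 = 0.19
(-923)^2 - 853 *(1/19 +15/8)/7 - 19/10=4531002527/5320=851692.20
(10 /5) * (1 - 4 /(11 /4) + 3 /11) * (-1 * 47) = 188 /11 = 17.09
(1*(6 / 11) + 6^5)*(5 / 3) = 142570 / 11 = 12960.91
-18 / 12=-3 / 2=-1.50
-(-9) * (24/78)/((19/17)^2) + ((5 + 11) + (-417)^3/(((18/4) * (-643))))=75676631158/3017599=25078.43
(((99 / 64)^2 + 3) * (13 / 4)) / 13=22089 / 16384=1.35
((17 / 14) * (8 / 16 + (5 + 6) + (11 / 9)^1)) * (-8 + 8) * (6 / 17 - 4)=0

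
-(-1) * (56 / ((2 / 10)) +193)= 473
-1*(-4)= 4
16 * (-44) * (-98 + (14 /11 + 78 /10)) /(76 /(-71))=-5556176 /95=-58486.06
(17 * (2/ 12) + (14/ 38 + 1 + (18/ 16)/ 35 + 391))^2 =39790018732489/ 254721600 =156209.83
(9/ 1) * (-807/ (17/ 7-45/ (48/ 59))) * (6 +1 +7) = 1922.74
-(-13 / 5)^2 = -169 / 25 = -6.76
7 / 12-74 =-73.42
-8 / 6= -4 / 3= -1.33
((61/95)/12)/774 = 61/882360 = 0.00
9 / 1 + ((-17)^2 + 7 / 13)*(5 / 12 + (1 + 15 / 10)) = 33286 / 39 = 853.49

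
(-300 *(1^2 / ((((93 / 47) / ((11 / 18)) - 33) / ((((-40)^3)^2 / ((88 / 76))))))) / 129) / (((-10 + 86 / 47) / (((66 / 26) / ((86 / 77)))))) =-28439549600000000 / 369857319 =-76893299.49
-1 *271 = -271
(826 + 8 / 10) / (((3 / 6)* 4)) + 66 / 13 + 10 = 27851 / 65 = 428.48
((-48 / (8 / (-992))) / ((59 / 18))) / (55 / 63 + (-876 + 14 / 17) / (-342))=1090055232 / 2060221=529.10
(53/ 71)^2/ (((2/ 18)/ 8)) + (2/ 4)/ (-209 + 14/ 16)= 336722756/ 8393265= 40.12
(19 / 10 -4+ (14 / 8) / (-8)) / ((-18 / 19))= 2.45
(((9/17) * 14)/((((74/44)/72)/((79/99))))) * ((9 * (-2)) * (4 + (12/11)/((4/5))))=-169138368/6919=-24445.49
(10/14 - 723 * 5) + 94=-24642/7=-3520.29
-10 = -10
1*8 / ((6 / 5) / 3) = 20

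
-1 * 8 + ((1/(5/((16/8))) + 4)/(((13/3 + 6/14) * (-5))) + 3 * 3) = 1019/1250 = 0.82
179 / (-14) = -179 / 14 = -12.79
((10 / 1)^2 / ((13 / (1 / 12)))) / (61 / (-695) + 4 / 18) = 52125 / 10933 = 4.77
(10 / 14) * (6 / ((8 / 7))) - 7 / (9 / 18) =-41 / 4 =-10.25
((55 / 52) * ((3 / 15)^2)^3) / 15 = 11 / 2437500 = 0.00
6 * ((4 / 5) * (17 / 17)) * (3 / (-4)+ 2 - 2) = -18 / 5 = -3.60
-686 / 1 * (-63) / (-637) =-882 / 13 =-67.85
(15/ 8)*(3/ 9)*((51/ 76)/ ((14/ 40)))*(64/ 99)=3400/ 4389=0.77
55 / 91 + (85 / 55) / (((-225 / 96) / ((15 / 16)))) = -0.01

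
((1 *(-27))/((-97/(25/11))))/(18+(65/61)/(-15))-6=-20881437/3500827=-5.96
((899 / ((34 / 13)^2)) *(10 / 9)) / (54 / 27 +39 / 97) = 60.79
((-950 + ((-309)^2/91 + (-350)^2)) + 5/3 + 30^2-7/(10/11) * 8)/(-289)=-168494656/394485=-427.13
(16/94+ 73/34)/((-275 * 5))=-3703/2197250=-0.00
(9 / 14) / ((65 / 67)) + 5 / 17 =14801 / 15470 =0.96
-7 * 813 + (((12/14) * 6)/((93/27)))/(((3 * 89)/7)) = -15701361/2759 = -5690.96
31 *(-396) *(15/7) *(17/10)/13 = -313038/91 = -3439.98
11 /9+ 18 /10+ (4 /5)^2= 824 /225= 3.66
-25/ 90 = -5/ 18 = -0.28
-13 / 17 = -0.76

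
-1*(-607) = 607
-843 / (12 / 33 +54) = -9273 / 598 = -15.51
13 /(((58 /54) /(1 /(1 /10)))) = 3510 /29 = 121.03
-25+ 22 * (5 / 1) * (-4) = -465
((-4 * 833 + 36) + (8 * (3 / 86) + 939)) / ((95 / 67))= -6789713 / 4085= -1662.11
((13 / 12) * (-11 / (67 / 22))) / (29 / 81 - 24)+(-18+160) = 36481091 / 256610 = 142.17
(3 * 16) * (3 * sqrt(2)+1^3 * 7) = 144 * sqrt(2)+336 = 539.65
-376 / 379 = -0.99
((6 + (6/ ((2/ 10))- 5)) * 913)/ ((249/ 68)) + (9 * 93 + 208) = 26323/ 3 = 8774.33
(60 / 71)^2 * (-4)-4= -6.86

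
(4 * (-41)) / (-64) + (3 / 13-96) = -19387 / 208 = -93.21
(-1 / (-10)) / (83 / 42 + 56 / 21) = 7 / 325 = 0.02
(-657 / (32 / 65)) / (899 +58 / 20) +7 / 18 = -1416661 / 1298736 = -1.09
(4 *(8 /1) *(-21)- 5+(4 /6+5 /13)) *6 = -52724 /13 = -4055.69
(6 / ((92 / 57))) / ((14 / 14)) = 171 / 46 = 3.72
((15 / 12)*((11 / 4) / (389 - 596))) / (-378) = 55 / 1251936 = 0.00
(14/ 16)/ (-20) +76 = 12153/ 160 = 75.96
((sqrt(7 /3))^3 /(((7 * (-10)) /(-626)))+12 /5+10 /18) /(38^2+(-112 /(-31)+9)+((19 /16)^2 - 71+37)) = 1055488 /508547115+2483968 * sqrt(21) /508547115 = 0.02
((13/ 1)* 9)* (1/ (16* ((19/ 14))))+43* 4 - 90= 87.39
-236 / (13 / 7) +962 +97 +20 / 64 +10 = 195985 / 208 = 942.24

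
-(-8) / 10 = 4 / 5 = 0.80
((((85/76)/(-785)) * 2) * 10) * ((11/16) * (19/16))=-935/40192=-0.02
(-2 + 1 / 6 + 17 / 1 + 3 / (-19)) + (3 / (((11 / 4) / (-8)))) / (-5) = 105049 / 6270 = 16.75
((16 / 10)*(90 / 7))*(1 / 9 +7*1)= 1024 / 7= 146.29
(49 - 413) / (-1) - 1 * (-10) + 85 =459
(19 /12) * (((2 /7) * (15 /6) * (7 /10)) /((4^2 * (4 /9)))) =57 /512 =0.11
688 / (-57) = -688 / 57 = -12.07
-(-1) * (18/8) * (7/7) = 2.25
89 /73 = 1.22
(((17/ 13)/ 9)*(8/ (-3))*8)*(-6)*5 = 10880/ 117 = 92.99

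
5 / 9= 0.56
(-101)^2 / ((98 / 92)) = 469246 / 49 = 9576.45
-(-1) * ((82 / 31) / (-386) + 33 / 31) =1.06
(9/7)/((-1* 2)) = -9/14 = -0.64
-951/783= -317/261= -1.21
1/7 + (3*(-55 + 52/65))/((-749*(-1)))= -278/3745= -0.07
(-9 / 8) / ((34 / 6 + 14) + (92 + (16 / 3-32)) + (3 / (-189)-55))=-567 / 15112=-0.04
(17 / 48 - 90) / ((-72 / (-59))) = -253877 / 3456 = -73.46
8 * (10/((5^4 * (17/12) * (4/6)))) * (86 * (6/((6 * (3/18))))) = 148608/2125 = 69.93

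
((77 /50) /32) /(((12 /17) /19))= 24871 /19200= 1.30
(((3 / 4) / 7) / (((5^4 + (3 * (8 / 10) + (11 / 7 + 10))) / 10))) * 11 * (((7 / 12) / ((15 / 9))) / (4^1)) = 1155 / 715648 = 0.00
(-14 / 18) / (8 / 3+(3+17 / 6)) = -14 / 153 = -0.09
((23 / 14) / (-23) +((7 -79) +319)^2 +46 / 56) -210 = 60799.75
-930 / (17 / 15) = -13950 / 17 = -820.59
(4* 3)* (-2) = -24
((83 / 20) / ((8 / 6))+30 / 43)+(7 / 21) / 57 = 2244737 / 588240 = 3.82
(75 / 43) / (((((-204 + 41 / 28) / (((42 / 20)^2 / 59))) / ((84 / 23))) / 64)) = -49787136 / 330908521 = -0.15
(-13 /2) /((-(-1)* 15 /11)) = -143 /30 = -4.77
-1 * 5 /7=-0.71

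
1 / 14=0.07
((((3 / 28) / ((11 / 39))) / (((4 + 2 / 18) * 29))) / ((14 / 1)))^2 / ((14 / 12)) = 3326427 / 74924696539616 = 0.00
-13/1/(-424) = 13/424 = 0.03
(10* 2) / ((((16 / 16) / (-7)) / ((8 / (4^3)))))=-35 / 2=-17.50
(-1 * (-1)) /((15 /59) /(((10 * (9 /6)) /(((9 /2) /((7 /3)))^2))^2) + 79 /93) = 1053942960 /911759551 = 1.16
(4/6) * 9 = 6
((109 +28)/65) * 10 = 274/13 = 21.08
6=6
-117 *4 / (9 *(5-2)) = -52 / 3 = -17.33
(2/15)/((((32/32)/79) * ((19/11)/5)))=1738/57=30.49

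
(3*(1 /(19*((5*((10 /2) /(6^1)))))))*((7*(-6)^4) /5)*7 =1143072 /2375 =481.29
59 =59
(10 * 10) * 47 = 4700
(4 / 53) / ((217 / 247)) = 988 / 11501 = 0.09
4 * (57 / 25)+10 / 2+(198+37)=6228 / 25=249.12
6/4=3/2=1.50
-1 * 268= -268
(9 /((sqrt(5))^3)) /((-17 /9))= -81 * sqrt(5) /425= -0.43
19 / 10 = 1.90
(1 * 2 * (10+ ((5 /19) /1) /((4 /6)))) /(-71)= -395 /1349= -0.29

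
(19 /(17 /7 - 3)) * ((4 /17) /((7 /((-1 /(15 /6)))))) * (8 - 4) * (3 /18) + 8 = 2116 /255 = 8.30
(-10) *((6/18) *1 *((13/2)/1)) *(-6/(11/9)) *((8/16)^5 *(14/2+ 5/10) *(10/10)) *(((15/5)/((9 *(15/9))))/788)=1755/277376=0.01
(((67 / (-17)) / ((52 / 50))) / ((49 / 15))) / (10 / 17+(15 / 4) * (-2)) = 5025 / 29939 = 0.17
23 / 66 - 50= -3277 / 66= -49.65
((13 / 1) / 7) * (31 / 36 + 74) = 5005 / 36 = 139.03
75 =75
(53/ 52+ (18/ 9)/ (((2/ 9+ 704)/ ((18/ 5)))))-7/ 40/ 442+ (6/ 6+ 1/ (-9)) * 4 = 2311797701/ 504251280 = 4.58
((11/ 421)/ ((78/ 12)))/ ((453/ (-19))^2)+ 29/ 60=10856877791/ 22462177140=0.48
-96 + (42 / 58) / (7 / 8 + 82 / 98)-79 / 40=-75930541 / 778360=-97.55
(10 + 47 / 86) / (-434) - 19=-710063 / 37324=-19.02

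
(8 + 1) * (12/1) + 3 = 111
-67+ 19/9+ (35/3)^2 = 641/9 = 71.22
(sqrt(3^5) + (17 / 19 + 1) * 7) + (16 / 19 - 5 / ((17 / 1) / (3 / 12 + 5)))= 16229 / 1292 + 9 * sqrt(3)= 28.15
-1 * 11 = -11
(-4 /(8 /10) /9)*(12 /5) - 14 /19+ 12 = 566 /57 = 9.93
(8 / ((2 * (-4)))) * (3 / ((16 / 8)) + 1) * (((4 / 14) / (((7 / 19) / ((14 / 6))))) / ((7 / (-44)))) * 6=8360 / 49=170.61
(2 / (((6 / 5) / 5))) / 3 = 25 / 9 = 2.78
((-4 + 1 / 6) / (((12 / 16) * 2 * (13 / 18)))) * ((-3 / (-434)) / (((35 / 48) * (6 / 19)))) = -10488 / 98735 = -0.11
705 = 705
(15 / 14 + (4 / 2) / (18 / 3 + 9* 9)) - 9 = -7.91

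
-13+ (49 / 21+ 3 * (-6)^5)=-70016 / 3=-23338.67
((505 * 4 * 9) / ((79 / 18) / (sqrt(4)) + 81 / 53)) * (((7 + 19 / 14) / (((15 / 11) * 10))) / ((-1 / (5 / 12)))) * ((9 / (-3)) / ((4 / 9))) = 1674102573 / 198884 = 8417.48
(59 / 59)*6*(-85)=-510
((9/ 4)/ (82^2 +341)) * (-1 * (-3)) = 3/ 3140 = 0.00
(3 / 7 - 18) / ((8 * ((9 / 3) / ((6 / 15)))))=-41 / 140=-0.29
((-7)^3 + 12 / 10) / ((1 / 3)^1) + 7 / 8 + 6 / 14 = -286747 / 280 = -1024.10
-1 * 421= -421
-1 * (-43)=43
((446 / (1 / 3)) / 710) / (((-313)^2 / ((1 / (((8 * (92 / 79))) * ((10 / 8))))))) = 52851 / 31996675400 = 0.00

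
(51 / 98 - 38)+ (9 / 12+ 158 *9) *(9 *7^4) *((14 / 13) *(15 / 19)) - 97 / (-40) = 12654297704471 / 484120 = 26138762.51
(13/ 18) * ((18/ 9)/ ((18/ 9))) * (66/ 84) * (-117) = -1859/ 28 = -66.39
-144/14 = -72/7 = -10.29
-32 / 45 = -0.71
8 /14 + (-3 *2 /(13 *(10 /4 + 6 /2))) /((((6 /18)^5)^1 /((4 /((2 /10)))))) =-407668 /1001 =-407.26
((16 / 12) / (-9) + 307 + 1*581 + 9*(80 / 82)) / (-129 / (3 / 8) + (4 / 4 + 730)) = 992572 / 428409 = 2.32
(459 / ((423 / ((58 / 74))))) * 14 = 20706 / 1739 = 11.91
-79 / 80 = -0.99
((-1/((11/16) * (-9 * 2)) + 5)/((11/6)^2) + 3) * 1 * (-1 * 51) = -306255/1331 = -230.09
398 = 398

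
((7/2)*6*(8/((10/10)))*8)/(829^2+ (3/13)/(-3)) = 1456/744511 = 0.00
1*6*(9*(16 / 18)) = 48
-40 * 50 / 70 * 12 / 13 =-2400 / 91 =-26.37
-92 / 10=-46 / 5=-9.20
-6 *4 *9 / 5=-216 / 5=-43.20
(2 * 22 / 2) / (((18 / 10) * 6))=55 / 27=2.04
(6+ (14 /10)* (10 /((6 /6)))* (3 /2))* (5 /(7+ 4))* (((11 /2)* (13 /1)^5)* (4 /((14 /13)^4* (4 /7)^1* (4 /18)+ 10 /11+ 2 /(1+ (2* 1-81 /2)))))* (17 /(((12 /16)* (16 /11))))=220861234003892625 /145131596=1521799801.64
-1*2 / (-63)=2 / 63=0.03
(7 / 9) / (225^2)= 7 / 455625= 0.00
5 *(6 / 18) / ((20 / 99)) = 8.25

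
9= 9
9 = 9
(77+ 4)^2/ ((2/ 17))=111537/ 2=55768.50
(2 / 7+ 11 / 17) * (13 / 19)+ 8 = 19531 / 2261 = 8.64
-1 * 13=-13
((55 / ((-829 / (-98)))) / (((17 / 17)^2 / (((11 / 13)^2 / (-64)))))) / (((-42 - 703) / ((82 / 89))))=2673979 / 29726069776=0.00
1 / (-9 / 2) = -2 / 9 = -0.22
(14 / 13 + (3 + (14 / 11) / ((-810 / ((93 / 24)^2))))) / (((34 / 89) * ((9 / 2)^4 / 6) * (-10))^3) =-84731120830568 / 372043898851040398125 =-0.00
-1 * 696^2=-484416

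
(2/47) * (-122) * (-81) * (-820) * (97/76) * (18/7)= -7074128520/6251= -1131679.49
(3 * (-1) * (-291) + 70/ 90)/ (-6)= -3932/ 27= -145.63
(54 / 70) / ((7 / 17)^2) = 4.55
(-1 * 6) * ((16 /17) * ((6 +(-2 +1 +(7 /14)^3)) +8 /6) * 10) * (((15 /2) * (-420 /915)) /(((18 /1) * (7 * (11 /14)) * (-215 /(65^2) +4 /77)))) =2567110000 /214659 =11959.01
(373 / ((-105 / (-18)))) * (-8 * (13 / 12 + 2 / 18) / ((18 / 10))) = -64156 / 189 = -339.45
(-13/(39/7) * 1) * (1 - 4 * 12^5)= 6967289/3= 2322429.67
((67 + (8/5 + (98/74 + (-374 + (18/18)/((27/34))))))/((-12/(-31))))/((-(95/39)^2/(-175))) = -13867601566/601065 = -23071.72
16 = 16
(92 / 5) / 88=23 / 110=0.21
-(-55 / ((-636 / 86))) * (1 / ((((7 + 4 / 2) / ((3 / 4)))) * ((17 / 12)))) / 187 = -215 / 91902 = -0.00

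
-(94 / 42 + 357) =-7544 / 21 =-359.24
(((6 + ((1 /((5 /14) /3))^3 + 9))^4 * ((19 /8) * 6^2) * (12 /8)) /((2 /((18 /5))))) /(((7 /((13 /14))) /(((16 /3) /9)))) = 148039595644047092167806 /59814453125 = 2474980341869.46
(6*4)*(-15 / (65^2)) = -72 / 845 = -0.09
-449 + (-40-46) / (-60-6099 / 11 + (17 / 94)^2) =-26805627049 / 59719345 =-448.86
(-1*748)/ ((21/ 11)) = -391.81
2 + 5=7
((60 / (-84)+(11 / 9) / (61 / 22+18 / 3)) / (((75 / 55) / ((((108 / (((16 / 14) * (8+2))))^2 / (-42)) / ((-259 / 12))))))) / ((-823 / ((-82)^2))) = 3490305687 / 10284825250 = 0.34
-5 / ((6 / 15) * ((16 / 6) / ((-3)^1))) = 225 / 16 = 14.06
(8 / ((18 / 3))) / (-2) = -2 / 3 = -0.67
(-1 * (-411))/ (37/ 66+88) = 27126/ 5845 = 4.64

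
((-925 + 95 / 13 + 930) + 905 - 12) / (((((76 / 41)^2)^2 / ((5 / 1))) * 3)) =55427302015 / 433708288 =127.80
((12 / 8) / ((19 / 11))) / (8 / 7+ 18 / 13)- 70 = -608797 / 8740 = -69.66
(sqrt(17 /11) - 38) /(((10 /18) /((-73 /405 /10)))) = 1387 /1125 - 73*sqrt(187) /24750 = 1.19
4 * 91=364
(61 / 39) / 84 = 61 / 3276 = 0.02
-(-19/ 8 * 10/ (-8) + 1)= -127/ 32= -3.97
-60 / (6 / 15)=-150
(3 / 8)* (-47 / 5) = -141 / 40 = -3.52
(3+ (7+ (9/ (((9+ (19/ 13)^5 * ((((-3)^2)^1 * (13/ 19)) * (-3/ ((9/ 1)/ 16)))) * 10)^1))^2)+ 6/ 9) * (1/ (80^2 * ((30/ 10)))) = 12793021382198267/ 23027398843443840000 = 0.00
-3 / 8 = -0.38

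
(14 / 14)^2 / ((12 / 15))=5 / 4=1.25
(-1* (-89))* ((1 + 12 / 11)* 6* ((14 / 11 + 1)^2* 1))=7676250 / 1331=5767.28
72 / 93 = 24 / 31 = 0.77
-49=-49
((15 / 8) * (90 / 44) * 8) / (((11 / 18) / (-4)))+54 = -17766 / 121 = -146.83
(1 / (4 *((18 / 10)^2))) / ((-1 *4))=-25 / 1296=-0.02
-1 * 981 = -981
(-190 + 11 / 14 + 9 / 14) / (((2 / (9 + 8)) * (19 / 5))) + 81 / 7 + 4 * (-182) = -151385 / 133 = -1138.23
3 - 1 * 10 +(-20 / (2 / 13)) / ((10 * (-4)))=-15 / 4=-3.75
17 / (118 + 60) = 17 / 178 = 0.10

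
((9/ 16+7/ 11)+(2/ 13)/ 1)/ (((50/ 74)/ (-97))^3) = -28616138165311/ 7150000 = -4002257.09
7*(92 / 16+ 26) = 889 / 4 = 222.25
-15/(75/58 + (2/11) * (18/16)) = -6380/637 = -10.02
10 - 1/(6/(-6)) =11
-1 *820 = -820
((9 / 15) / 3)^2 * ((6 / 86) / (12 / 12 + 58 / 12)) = 18 / 37625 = 0.00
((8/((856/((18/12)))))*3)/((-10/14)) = -63/1070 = -0.06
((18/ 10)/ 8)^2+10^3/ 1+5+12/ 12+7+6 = 1019.05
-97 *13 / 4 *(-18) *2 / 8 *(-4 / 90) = -63.05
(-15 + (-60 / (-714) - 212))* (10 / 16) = -135015 / 952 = -141.82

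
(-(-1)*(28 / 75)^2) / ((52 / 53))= 10388 / 73125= 0.14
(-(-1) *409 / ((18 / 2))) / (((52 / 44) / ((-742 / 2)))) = -1669129 / 117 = -14266.06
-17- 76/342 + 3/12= -611/36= -16.97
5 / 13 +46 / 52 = 33 / 26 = 1.27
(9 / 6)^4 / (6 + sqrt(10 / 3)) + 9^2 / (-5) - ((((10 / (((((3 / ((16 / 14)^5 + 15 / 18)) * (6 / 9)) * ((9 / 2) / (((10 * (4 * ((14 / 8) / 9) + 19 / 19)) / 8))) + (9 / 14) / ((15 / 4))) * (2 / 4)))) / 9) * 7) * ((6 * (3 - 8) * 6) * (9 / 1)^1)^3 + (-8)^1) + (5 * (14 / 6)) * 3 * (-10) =1697647946908119181641 / 41756392720 - 81 * sqrt(30) / 1568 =4.066e+10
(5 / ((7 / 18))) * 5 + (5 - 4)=457 / 7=65.29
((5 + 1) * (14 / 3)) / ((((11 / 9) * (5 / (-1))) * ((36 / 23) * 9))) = -161 / 495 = -0.33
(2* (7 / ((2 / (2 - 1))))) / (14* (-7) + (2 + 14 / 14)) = -7 / 95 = -0.07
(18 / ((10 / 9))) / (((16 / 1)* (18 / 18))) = 81 / 80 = 1.01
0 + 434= 434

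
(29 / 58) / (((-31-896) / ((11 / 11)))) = -1 / 1854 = -0.00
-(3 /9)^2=-1 /9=-0.11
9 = 9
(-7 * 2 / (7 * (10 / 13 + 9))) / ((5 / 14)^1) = -364 / 635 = -0.57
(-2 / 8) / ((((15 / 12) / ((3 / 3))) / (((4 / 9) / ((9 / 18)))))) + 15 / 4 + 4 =7.57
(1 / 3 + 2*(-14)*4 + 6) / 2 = -317 / 6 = -52.83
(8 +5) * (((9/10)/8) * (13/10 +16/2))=10881/800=13.60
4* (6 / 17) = 24 / 17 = 1.41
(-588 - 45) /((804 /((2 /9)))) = -0.17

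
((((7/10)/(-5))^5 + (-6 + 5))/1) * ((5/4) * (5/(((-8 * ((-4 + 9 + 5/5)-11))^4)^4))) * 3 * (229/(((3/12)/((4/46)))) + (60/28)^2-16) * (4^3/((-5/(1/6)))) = 24035980143177/378158448640000000000000000000000000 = 0.00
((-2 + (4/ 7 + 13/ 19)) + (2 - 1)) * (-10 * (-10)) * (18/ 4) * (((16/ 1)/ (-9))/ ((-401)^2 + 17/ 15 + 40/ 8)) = -408000/ 320810231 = -0.00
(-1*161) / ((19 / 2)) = -322 / 19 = -16.95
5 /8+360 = 2885 /8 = 360.62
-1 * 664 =-664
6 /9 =0.67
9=9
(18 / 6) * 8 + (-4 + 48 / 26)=284 / 13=21.85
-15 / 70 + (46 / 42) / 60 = -247 / 1260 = -0.20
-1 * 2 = -2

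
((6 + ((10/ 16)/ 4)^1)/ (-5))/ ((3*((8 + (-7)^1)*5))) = -197/ 2400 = -0.08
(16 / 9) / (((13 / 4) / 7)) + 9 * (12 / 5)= 14876 / 585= 25.43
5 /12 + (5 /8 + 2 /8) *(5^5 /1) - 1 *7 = 2727.79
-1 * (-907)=907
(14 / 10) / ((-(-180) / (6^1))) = 7 / 150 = 0.05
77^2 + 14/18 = 53368/9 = 5929.78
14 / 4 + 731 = 1469 / 2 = 734.50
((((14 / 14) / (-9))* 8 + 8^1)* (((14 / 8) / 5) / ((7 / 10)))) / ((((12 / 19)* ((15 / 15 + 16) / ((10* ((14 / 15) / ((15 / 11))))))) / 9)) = 46816 / 2295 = 20.40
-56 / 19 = -2.95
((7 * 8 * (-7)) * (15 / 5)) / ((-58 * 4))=147 / 29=5.07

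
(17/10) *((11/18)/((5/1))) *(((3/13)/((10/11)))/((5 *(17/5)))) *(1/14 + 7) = 3993/182000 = 0.02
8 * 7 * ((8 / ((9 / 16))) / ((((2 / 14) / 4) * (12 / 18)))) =100352 / 3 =33450.67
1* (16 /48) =1 /3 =0.33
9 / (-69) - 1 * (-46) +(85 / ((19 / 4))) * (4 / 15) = 66391 / 1311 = 50.64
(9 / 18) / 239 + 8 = 3825 / 478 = 8.00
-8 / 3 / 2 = -4 / 3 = -1.33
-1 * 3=-3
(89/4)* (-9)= -801/4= -200.25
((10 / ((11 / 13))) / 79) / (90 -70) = 13 / 1738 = 0.01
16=16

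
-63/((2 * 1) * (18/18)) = -63/2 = -31.50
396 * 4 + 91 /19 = 30187 /19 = 1588.79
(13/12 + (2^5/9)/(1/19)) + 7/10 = 12481/180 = 69.34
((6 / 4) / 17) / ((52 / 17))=3 / 104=0.03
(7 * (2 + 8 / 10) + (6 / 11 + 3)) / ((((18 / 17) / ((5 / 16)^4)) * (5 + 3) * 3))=2705125 / 311427072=0.01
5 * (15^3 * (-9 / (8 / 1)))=-151875 / 8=-18984.38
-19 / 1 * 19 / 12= -361 / 12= -30.08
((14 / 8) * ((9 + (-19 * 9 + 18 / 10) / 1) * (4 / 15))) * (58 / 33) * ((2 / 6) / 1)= -36134 / 825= -43.80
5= 5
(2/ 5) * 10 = 4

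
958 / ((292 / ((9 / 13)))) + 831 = 1581549 / 1898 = 833.27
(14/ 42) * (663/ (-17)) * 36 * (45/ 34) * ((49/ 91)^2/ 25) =-7938/ 1105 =-7.18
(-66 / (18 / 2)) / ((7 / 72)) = -528 / 7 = -75.43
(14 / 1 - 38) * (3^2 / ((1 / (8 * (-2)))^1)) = 3456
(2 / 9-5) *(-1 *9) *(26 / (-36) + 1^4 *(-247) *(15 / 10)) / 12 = -143663 / 108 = -1330.21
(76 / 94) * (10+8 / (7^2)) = 18924 / 2303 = 8.22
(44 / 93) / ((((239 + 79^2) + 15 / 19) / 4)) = 3344 / 11451555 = 0.00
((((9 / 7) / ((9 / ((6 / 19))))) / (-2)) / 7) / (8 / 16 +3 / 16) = -48 / 10241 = -0.00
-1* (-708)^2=-501264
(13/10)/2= 13/20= 0.65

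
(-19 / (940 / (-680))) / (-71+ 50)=-646 / 987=-0.65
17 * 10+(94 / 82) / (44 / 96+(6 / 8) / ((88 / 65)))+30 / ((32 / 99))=185095057 / 701264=263.94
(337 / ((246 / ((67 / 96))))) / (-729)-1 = -1.00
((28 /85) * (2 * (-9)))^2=254016 /7225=35.16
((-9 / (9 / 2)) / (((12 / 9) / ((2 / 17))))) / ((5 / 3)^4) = -243 / 10625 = -0.02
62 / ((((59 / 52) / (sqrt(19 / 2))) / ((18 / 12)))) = 2418 * sqrt(38) / 59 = 252.64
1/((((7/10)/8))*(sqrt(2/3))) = 40*sqrt(6)/7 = 14.00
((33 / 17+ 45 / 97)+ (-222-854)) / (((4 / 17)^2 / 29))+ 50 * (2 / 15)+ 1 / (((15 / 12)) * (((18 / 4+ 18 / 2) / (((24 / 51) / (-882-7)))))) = -890342949288449 / 1583237880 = -562355.77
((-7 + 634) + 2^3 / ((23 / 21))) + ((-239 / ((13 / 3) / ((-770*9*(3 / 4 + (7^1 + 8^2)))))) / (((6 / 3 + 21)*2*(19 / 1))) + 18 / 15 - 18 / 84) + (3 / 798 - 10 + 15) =3637871359 / 113620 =32017.88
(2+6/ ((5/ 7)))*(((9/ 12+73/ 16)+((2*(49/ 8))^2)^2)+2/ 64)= 74960197/ 320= 234250.62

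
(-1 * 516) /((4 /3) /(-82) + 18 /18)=-63468 /121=-524.53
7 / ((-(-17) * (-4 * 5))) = -7 / 340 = -0.02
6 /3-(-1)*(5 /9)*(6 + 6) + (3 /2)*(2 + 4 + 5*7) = 421 /6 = 70.17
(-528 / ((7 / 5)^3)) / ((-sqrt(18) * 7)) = 11000 * sqrt(2) / 2401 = 6.48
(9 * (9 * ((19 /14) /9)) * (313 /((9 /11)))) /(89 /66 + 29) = 2158761 /14021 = 153.97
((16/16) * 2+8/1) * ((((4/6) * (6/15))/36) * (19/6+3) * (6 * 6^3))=592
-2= -2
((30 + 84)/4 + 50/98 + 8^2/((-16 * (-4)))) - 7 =2255/98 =23.01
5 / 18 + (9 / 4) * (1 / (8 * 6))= 187 / 576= 0.32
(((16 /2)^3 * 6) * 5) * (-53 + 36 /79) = -63759360 /79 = -807080.51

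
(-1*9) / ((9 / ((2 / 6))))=-1 / 3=-0.33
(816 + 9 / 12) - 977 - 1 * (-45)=-461 / 4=-115.25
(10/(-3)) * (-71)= 710/3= 236.67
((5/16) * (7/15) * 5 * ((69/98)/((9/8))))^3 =1520875/16003008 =0.10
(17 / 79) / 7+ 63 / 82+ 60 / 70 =75101 / 45346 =1.66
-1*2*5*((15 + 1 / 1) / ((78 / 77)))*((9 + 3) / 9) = -24640 / 117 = -210.60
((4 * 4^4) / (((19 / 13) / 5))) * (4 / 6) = 133120 / 57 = 2335.44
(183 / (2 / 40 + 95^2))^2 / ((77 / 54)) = 80373600 / 278745227453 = 0.00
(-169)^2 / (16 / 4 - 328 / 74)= -1056757 / 16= -66047.31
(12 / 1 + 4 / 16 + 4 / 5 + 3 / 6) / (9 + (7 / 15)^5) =41158125 / 27404728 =1.50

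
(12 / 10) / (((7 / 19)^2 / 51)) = 110466 / 245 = 450.88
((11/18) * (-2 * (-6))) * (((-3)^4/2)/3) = 99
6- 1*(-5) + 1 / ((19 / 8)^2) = 4035 / 361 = 11.18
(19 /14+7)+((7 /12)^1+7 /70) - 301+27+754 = 205397 /420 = 489.04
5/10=1/2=0.50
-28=-28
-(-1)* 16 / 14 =8 / 7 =1.14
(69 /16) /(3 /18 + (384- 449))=-207 /3112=-0.07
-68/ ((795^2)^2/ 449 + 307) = -7633/ 99863934617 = -0.00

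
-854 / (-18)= 427 / 9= 47.44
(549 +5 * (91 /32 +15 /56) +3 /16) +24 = 131879 /224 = 588.75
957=957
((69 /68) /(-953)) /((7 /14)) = -69 /32402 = -0.00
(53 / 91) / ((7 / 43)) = 2279 / 637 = 3.58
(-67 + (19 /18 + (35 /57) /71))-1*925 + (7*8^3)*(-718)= -62509223887 /24282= -2574302.94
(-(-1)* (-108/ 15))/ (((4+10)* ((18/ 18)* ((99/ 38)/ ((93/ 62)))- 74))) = 342/ 48055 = 0.01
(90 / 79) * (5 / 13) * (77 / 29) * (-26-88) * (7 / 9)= -3072300 / 29783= -103.16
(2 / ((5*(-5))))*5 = -2 / 5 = -0.40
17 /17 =1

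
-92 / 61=-1.51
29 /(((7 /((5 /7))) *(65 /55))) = 1595 /637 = 2.50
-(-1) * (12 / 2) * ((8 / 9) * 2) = 32 / 3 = 10.67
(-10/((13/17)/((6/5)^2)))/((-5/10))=2448/65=37.66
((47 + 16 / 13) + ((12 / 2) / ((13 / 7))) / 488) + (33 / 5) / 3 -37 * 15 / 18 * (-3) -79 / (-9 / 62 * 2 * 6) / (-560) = 3425742287 / 23980320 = 142.86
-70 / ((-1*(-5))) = -14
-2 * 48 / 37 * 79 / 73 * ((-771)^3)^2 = -1593032340636839189664 / 2701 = -589793535963287371.22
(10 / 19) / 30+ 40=2281 / 57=40.02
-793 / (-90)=8.81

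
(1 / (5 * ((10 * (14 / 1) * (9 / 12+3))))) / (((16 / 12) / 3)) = 3 / 3500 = 0.00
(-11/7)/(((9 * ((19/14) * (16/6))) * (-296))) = 11/67488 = 0.00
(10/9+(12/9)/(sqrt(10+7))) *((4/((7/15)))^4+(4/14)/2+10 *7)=52513652 *sqrt(17)/122451+131284130/21609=7843.65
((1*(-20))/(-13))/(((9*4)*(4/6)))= 5/78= 0.06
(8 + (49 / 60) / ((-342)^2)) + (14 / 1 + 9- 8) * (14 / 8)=240361069 / 7017840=34.25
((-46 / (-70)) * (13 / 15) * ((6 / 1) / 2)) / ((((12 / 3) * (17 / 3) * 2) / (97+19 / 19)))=6279 / 1700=3.69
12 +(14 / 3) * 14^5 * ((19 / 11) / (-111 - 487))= -71412188 / 9867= -7237.48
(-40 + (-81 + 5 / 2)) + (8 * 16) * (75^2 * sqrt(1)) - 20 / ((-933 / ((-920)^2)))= 1377154879 / 1866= 738025.12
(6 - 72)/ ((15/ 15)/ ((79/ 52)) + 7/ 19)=-99066/ 1541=-64.29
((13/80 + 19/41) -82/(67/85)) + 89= -3165409/219760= -14.40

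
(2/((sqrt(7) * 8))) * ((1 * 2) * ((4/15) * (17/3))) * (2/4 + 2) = 0.71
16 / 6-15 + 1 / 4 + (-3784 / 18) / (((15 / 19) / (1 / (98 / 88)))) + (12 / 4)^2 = -6408433 / 26460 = -242.19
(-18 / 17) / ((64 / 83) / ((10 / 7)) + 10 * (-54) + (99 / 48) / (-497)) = 59401440 / 30264685999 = 0.00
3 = 3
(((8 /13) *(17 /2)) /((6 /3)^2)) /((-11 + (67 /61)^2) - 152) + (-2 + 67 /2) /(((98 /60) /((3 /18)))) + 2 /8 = 378696839 /109570188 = 3.46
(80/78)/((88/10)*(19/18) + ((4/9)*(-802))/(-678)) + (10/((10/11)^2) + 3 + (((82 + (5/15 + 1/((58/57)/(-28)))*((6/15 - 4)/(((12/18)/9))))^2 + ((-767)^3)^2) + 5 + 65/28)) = 23328949964183095998975995707/114583743820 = 203597379405150387.58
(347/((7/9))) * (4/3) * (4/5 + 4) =99936/35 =2855.31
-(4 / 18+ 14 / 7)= -20 / 9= -2.22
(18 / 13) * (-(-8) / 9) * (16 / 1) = 256 / 13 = 19.69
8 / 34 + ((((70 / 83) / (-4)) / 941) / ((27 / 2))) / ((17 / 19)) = 8434459 / 35849277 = 0.24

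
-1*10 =-10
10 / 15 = 0.67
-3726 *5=-18630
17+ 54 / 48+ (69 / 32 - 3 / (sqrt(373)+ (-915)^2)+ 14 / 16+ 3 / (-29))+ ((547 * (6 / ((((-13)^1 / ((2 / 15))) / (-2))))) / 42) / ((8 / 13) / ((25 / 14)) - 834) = 3 * sqrt(373) / 700945700252+ 47973974803782800813 / 2278953913618516512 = 21.05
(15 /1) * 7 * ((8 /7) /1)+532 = 652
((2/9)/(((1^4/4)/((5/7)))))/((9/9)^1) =40/63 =0.63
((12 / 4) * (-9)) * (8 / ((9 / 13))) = -312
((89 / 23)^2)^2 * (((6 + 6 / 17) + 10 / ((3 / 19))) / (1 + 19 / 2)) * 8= 3567774792224 / 299709711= 11904.10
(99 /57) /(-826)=-33 /15694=-0.00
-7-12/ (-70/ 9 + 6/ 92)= -17383/ 3193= -5.44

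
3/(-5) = -0.60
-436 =-436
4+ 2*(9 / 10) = 29 / 5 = 5.80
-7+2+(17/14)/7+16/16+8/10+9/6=-374/245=-1.53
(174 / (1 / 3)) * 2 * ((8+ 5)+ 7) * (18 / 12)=31320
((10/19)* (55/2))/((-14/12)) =-1650/133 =-12.41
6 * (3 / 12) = 3 / 2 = 1.50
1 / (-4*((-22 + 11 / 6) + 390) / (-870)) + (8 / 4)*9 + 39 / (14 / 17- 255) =18.43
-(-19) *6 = 114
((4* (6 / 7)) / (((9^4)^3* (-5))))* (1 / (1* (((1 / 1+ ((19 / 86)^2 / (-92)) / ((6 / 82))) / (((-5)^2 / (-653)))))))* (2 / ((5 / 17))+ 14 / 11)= 805631488 / 1065849270029090139285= 0.00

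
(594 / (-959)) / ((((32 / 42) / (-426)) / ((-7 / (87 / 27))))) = -11956329 / 15892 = -752.35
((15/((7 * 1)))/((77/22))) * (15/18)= 25/49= 0.51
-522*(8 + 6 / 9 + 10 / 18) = -4814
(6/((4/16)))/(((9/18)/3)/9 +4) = 1296/217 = 5.97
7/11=0.64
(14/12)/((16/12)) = 7/8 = 0.88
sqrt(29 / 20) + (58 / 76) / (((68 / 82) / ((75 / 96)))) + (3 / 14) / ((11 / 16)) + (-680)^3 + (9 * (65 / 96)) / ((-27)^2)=-243240690408518857 / 773587584 + sqrt(145) / 10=-314431997.76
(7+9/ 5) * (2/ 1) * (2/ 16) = 11/ 5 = 2.20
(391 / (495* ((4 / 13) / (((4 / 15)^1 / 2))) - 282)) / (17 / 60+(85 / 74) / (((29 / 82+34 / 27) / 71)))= 197529865 / 22098863564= 0.01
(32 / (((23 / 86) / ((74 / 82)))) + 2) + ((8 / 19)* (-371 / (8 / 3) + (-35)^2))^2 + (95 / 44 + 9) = 3132965479081 / 14978612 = 209162.60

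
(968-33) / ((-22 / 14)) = -595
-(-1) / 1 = 1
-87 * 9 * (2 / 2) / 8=-783 / 8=-97.88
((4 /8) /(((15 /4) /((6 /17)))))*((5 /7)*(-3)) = -12 /119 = -0.10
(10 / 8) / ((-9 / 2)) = -5 / 18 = -0.28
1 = 1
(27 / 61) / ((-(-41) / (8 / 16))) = 27 / 5002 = 0.01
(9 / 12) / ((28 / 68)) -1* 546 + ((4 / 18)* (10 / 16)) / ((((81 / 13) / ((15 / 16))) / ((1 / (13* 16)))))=-947863121 / 1741824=-544.18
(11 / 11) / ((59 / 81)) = 81 / 59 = 1.37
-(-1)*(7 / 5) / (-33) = -7 / 165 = -0.04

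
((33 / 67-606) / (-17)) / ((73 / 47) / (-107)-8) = -68007167 / 15302465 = -4.44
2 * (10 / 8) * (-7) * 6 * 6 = -630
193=193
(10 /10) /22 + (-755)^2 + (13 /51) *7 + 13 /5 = 3197865101 /5610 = 570029.43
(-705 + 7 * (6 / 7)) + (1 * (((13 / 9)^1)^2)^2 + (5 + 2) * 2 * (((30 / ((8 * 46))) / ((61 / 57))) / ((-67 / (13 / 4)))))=-6855180711853 / 9867848976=-694.70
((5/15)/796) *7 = 7/2388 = 0.00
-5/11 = -0.45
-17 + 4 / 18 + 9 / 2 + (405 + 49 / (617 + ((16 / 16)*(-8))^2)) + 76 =468.79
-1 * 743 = -743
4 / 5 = 0.80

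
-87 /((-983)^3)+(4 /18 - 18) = -151977933137 /8548758783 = -17.78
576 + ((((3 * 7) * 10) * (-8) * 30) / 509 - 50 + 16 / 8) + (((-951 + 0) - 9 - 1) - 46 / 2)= -555.02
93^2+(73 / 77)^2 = 51285250 / 5929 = 8649.90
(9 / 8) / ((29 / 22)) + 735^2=62666199 / 116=540225.85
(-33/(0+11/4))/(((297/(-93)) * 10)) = 62/165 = 0.38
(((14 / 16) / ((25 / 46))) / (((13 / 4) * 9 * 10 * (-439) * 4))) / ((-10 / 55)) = 1771 / 102726000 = 0.00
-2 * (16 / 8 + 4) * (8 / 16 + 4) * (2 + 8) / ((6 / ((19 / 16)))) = -855 / 8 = -106.88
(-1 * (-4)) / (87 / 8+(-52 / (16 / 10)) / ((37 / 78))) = -1184 / 17061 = -0.07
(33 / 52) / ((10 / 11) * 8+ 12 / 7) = 2541 / 35984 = 0.07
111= 111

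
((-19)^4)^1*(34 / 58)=2215457 / 29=76395.07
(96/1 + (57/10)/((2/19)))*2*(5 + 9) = 21021/5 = 4204.20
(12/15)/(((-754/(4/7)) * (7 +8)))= -8/197925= -0.00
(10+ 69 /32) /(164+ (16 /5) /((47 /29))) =91415 /1248128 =0.07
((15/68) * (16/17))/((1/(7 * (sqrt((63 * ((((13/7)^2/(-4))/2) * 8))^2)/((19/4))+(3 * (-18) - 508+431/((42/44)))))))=-516560/5491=-94.07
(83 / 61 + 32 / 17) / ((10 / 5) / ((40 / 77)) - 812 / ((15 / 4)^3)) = -0.28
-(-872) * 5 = 4360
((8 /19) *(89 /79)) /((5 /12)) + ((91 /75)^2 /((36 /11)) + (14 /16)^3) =87857154523 /38905920000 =2.26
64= 64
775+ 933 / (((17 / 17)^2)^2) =1708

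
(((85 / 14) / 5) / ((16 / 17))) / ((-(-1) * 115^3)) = 289 / 340676000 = 0.00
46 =46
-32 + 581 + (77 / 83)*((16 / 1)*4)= 50495 / 83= 608.37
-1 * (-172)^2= -29584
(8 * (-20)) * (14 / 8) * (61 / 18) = -8540 / 9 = -948.89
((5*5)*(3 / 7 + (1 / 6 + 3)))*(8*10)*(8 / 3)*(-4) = -4832000 / 63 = -76698.41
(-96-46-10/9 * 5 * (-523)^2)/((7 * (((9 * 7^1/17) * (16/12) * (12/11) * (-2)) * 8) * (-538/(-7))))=79929223/2440368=32.75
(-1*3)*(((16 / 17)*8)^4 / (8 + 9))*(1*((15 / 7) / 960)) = -12582912 / 9938999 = -1.27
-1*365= -365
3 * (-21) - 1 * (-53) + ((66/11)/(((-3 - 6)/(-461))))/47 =-488/141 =-3.46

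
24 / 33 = 8 / 11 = 0.73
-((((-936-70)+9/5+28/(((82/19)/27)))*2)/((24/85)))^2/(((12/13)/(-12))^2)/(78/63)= -759603021803899/161376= -4707038356.41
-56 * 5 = -280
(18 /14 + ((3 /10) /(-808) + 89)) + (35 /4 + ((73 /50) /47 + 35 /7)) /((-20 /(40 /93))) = 111237065069 /1236118800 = 89.99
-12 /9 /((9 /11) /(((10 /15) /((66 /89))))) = -356 /243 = -1.47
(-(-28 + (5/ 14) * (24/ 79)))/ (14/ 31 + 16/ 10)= 1195360/ 87927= 13.59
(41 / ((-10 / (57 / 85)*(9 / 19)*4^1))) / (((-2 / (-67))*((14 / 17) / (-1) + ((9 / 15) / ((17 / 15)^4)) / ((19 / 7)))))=92569139449 / 1313079600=70.50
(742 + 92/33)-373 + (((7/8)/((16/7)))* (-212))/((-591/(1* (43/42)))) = 464238139/1248192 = 371.93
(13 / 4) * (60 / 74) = 2.64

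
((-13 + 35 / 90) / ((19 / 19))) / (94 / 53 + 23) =-12031 / 23634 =-0.51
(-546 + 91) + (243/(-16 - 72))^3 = -324418667/681472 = -476.06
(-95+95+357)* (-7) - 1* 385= -2884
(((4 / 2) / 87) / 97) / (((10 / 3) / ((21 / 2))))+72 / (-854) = -1003713 / 12011510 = -0.08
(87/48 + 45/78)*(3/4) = 1491/832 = 1.79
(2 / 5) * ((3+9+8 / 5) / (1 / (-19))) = -2584 / 25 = -103.36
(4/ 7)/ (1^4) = 4/ 7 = 0.57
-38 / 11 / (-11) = 38 / 121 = 0.31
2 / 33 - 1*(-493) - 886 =-12967 / 33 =-392.94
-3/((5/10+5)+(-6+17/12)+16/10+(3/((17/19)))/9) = -3060/2947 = -1.04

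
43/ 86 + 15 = 31/ 2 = 15.50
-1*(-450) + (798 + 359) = 1607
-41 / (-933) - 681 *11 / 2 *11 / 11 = -3745.46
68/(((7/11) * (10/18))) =6732/35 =192.34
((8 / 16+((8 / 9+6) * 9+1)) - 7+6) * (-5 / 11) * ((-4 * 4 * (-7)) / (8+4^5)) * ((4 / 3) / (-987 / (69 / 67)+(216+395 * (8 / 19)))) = 1529500 / 214335693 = 0.01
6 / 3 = 2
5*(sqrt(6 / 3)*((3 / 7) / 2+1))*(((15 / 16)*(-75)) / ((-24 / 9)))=226.40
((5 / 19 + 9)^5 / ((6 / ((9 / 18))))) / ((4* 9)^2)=2638659584 / 601692057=4.39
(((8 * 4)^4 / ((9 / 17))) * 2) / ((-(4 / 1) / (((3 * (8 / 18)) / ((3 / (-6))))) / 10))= 713031680 / 27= 26408580.74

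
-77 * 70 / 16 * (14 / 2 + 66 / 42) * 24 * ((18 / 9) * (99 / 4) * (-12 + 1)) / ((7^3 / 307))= 1654898850 / 49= 33773445.92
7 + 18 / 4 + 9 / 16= 193 / 16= 12.06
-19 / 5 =-3.80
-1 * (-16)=16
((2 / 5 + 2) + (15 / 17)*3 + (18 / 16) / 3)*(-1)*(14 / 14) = -3687 / 680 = -5.42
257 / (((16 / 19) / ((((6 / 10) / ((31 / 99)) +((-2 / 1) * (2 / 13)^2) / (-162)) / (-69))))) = -19855513399 / 2342461680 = -8.48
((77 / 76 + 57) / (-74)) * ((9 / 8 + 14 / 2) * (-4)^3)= 286585 / 703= 407.66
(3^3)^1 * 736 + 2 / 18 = 178849 / 9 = 19872.11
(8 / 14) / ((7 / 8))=32 / 49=0.65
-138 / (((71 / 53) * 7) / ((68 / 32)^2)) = -1056873 / 15904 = -66.45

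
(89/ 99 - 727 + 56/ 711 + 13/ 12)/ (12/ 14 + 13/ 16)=-434.19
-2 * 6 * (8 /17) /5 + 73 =6109 /85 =71.87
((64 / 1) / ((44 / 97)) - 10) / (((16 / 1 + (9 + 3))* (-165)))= -103 / 3630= -0.03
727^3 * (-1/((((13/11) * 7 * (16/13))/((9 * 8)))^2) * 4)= -3765941953983/49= -76855958244.55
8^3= 512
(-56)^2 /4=784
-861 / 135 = -287 / 45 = -6.38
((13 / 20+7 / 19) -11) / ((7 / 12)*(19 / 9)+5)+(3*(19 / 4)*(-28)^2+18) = 715330239 / 63935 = 11188.40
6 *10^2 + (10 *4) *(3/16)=1215/2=607.50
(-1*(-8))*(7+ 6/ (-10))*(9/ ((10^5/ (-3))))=-216/ 15625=-0.01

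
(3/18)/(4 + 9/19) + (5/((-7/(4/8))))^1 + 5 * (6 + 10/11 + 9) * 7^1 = 10926844/19635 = 556.50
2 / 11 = 0.18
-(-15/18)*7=35/6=5.83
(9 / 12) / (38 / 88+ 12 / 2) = 33 / 283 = 0.12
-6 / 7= -0.86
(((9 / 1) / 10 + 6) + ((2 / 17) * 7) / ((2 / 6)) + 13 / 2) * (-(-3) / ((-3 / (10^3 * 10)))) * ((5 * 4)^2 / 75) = -43168000 / 51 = -846431.37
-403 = -403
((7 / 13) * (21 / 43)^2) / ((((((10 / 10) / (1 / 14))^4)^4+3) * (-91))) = -441 / 680569036952010102885859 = -0.00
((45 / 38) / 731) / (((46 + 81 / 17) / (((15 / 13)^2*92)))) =465750 / 119156999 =0.00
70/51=1.37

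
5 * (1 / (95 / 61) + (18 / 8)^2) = 8671 / 304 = 28.52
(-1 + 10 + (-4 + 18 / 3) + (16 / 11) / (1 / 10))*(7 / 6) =1967 / 66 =29.80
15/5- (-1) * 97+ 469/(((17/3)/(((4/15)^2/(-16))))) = 127031/1275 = 99.63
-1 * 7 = -7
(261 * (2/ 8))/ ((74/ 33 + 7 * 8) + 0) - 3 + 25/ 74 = -438587/ 284456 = -1.54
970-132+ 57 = 895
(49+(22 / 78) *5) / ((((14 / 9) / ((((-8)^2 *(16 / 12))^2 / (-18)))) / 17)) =-547586048 / 2457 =-222867.74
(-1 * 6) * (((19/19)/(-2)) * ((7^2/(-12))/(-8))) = 1.53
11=11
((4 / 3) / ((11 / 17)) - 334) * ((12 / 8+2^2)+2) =-27385 / 11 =-2489.55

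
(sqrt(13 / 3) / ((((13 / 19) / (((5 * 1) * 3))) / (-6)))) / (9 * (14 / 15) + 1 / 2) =-5700 * sqrt(39) / 1157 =-30.77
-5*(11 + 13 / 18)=-1055 / 18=-58.61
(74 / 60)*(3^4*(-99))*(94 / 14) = -4648347 / 70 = -66404.96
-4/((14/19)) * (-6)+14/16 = 1873/56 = 33.45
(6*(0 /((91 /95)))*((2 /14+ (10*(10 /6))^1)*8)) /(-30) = 0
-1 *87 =-87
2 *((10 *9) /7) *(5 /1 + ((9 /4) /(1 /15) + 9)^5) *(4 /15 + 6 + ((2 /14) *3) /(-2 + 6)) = 1174221946192101 /50176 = 23402063659.76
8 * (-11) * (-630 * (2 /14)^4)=7920 /343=23.09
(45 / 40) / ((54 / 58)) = 29 / 24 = 1.21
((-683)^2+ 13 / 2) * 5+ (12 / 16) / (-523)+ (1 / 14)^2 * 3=59774401248 / 25627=2332477.51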